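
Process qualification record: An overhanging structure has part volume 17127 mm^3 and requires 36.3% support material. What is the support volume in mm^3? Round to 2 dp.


V_support = 17127 * 0.363 = 6217.1 mm^3


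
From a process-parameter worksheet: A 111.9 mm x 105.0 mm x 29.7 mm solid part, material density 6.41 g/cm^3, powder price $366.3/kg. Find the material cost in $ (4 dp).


V = 111.9 * 105.0 * 29.7 = 348960.15 mm^3 = 348.96015 cm^3
Mass = 348.96015 * 6.41 / 1000 = 2.23683456 kg
Cost = 2.23683456 * 366.3 = 819.3525 $


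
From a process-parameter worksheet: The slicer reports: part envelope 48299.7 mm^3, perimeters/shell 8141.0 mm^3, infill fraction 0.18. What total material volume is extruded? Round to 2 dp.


V_infill = (48299.7 - 8141.0) * 0.18 = 7228.57
V_total = 8141.0 + 7228.57 = 15369.57 mm^3


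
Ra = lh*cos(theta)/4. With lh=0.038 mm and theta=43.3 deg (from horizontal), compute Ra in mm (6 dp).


Ra = 0.038 * cos(43.3) / 4 = 0.006914 mm


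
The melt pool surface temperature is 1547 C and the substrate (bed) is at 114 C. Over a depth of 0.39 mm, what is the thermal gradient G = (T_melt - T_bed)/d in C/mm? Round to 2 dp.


G = (1547-114)/0.39 = 3674.36 C/mm


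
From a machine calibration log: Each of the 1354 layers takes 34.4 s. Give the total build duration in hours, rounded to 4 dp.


t = 1354 * 34.4 / 3600 = 12.9382 hrs


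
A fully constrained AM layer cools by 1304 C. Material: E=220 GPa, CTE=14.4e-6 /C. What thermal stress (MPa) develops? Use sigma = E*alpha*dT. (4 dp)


sigma = 220*1000 * 14.4e-6 * 1304 = 4131.072 MPa


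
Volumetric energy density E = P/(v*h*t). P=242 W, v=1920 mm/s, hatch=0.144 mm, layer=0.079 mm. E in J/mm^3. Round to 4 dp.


E = 242 / (1920*0.144*0.079) = 11.0796 J/mm^3


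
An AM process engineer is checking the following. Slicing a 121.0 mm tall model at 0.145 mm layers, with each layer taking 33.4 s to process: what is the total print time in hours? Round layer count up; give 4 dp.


Layers = ceil(121.0/0.145) = 835
t = 835 * 33.4 / 3600 = 7.7469 hrs


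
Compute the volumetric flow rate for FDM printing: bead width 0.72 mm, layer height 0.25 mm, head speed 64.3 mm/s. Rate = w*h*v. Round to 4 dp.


Rate = 0.72 * 0.25 * 64.3 = 11.574 mm^3/s


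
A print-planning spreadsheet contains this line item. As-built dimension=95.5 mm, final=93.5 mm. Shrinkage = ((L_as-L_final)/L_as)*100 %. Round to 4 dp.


Shrinkage = ((95.5-93.5)/95.5)*100 = 2.0942 %


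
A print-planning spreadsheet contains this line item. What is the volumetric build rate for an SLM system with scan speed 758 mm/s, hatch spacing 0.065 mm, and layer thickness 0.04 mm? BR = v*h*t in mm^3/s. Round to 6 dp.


Rate = 758 * 0.065 * 0.04 = 1.9708 mm^3/s


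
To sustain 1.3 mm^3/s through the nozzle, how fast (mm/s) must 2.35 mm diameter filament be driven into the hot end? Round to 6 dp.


A = pi*(2.35/2)^2 = 4.337361
v = 1.3 / 4.337361 = 0.299721 mm/s


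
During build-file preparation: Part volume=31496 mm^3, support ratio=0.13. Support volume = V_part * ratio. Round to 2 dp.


V_support = 31496 * 0.13 = 4094.48 mm^3


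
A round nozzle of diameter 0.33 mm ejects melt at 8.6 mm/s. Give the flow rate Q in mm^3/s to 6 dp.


A = pi*(0.33/2)^2 = 0.08552986 mm^2
Q = 0.08552986 * 8.6 = 0.735557 mm^3/s


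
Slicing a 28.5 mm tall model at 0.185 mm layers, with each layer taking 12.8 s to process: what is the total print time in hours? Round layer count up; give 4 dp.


Layers = ceil(28.5/0.185) = 155
t = 155 * 12.8 / 3600 = 0.5511 hrs


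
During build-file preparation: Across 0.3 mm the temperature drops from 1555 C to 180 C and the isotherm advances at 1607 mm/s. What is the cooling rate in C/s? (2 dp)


G = (1555-180)/0.3 = 4583.33333333 C/mm
CR = 4583.33333333 * 1607 = 7365416.67 C/s


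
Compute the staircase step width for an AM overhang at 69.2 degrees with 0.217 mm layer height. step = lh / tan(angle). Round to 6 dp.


step = 0.217 / tan(69.2) = 0.082431 mm


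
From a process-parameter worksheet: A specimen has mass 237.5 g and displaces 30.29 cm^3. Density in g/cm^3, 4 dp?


rho = 237.5 / 30.29 = 7.8409 g/cm^3


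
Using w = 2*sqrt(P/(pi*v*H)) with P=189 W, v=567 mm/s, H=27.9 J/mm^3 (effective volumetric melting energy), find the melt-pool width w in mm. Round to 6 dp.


w = 2*sqrt(189/(pi*567*27.9)) = 0.123337 mm


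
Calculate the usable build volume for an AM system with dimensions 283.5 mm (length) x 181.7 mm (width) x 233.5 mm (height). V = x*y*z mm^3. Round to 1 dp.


V = 283.5 * 181.7 * 233.5 = 12028040.3 mm^3


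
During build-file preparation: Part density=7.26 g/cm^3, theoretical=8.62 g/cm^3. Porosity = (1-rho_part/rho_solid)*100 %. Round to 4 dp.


Porosity = (1-7.26/8.62)*100 = 15.7773 %


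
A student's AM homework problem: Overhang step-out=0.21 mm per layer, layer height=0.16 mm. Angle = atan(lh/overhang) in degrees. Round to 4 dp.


angle = atan(0.16/0.21) = 37.3039 degrees


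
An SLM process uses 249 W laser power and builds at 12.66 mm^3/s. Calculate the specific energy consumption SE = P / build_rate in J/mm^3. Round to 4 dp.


SE = 249 / 12.66 = 19.6682 J/mm^3


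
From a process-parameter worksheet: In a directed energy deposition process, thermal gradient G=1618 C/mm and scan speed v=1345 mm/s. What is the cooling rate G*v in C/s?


CR = 1618 * 1345 = 2176210 C/s


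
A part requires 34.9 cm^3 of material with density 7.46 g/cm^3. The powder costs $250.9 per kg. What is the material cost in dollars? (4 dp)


Mass = 34.9*7.46/1000 = 0.260354 kg
Cost = 0.260354 * 250.9 = 65.3228 $


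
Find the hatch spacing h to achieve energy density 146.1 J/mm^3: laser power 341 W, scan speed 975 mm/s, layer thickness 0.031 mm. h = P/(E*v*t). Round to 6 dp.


h = 341 / (146.1*975*0.031) = 0.077221 mm


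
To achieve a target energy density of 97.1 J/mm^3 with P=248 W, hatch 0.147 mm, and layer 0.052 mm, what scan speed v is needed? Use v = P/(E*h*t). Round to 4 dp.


v = 248 / (97.1*0.147*0.052) = 334.1272 mm/s


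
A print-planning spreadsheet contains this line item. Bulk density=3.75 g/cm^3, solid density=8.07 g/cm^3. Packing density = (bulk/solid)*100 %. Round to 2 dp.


Packing = (3.75/8.07)*100 = 46.47 %


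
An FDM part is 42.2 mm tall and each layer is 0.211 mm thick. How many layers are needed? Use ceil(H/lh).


Layers = ceil(42.2/0.211) = 200


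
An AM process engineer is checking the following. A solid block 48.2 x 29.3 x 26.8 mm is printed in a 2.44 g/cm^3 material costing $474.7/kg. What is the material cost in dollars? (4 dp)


V = 48.2 * 29.3 * 26.8 = 37848.568 mm^3 = 37.848568 cm^3
Mass = 37.848568 * 2.44 / 1000 = 0.09235051 kg
Cost = 0.09235051 * 474.7 = 43.8388 $


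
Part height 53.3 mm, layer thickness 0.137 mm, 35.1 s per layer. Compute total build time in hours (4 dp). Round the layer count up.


Layers = ceil(53.3/0.137) = 390
t = 390 * 35.1 / 3600 = 3.8025 hrs


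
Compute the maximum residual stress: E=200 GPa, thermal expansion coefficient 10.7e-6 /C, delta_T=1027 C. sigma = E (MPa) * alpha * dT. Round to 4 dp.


sigma = 200*1000 * 10.7e-6 * 1027 = 2197.78 MPa


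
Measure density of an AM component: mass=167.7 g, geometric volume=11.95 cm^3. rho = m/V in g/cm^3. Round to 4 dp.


rho = 167.7 / 11.95 = 14.0335 g/cm^3


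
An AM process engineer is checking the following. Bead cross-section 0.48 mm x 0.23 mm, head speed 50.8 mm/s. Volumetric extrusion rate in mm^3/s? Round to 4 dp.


Rate = 0.48 * 0.23 * 50.8 = 5.6083 mm^3/s


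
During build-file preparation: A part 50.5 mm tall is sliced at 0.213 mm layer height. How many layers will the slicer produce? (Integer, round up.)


Layers = ceil(50.5/0.213) = 238


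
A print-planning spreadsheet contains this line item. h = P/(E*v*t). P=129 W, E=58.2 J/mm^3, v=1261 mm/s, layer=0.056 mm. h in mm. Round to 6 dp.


h = 129 / (58.2*1261*0.056) = 0.031388 mm


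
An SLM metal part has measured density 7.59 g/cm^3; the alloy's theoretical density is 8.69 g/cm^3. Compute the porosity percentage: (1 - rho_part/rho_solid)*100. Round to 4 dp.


Porosity = (1-7.59/8.69)*100 = 12.6582 %


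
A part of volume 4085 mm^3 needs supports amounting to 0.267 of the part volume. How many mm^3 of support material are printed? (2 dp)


V_support = 4085 * 0.267 = 1090.7 mm^3


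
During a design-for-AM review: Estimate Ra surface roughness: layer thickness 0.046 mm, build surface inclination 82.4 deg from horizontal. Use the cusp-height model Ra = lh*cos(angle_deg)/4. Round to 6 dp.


Ra = 0.046 * cos(82.4) / 4 = 0.001521 mm


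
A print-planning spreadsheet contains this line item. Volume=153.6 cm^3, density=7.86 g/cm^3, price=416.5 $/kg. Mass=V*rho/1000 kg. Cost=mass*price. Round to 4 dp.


Mass = 153.6*7.86/1000 = 1.207296 kg
Cost = 1.207296 * 416.5 = 502.8388 $


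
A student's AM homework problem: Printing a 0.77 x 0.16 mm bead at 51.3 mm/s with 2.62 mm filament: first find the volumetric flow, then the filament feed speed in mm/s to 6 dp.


Q = 0.77 * 0.16 * 51.3 = 6.32016 mm^3/s
A_fil = pi*(2.62/2)^2 = 5.39128715 mm^2
v_feed = 6.32016 / 5.39128715 = 1.172291 mm/s


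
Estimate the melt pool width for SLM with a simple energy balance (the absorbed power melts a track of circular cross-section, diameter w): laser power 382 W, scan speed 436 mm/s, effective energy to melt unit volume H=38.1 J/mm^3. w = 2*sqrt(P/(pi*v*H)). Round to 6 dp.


w = 2*sqrt(382/(pi*436*38.1)) = 0.171112 mm


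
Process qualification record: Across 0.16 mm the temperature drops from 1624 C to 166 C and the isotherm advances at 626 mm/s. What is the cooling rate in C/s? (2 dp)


G = (1624-166)/0.16 = 9112.5 C/mm
CR = 9112.5 * 626 = 5704425.0 C/s


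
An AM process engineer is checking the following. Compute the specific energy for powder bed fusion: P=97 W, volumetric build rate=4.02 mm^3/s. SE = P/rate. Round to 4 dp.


SE = 97 / 4.02 = 24.1294 J/mm^3


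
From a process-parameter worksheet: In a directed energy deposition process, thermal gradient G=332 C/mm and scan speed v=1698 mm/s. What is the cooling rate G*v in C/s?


CR = 332 * 1698 = 563736 C/s


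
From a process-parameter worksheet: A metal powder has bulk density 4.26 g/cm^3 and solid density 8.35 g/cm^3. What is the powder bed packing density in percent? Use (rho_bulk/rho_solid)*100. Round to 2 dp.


Packing = (4.26/8.35)*100 = 51.02 %


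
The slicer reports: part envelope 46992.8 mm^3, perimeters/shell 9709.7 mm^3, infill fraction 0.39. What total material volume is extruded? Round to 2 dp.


V_infill = (46992.8 - 9709.7) * 0.39 = 14540.41
V_total = 9709.7 + 14540.41 = 24250.11 mm^3


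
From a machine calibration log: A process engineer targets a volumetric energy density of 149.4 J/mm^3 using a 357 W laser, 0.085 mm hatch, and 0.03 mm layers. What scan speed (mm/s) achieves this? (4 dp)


v = 357 / (149.4*0.085*0.03) = 937.0817 mm/s


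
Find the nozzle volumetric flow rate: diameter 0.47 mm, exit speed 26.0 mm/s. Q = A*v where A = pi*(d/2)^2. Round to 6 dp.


A = pi*(0.47/2)^2 = 0.17349445 mm^2
Q = 0.17349445 * 26.0 = 4.510856 mm^3/s


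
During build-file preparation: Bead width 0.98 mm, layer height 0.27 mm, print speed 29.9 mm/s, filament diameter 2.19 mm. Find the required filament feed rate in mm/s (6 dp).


Q = 0.98 * 0.27 * 29.9 = 7.91154 mm^3/s
A_fil = pi*(2.19/2)^2 = 3.76684813 mm^2
v_feed = 7.91154 / 3.76684813 = 2.100308 mm/s


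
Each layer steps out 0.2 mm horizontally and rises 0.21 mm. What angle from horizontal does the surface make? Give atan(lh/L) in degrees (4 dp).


angle = atan(0.21/0.2) = 46.3972 degrees


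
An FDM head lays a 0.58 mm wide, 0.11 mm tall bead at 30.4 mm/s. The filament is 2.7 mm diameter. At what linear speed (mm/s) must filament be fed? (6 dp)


Q = 0.58 * 0.11 * 30.4 = 1.93952 mm^3/s
A_fil = pi*(2.7/2)^2 = 5.72555261 mm^2
v_feed = 1.93952 / 5.72555261 = 0.338748 mm/s


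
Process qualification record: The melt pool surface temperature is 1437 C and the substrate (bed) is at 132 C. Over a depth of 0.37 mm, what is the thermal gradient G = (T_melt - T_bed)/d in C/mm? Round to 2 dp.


G = (1437-132)/0.37 = 3527.03 C/mm


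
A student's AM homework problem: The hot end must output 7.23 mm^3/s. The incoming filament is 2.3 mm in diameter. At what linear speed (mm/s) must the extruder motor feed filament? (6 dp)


A = pi*(2.3/2)^2 = 4.154756
v = 7.23 / 4.154756 = 1.740174 mm/s


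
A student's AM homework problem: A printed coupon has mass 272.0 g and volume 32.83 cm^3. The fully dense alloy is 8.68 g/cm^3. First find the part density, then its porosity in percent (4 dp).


rho_part = 272.0 / 32.83 = 8.28510509 g/cm^3
Porosity = (1 - 8.28510509/8.68)*100 = 4.5495 %


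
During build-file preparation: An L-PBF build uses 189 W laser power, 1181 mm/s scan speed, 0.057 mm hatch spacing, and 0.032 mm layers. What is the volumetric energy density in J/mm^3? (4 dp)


E = 189 / (1181*0.057*0.032) = 87.7379 J/mm^3


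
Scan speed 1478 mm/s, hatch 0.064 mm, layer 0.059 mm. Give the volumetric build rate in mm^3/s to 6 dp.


Rate = 1478 * 0.064 * 0.059 = 5.580928 mm^3/s


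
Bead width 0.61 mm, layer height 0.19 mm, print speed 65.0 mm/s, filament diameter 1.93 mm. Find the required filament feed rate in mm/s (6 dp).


Q = 0.61 * 0.19 * 65.0 = 7.5335 mm^3/s
A_fil = pi*(1.93/2)^2 = 2.92552962 mm^2
v_feed = 7.5335 / 2.92552962 = 2.575089 mm/s


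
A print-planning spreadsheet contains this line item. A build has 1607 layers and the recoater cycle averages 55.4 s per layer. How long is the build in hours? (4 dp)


t = 1607 * 55.4 / 3600 = 24.7299 hrs


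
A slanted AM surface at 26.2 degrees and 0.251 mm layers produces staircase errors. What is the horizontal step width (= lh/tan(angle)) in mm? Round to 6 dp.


step = 0.251 / tan(26.2) = 0.510099 mm


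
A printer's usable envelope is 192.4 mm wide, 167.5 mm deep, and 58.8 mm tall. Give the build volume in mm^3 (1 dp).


V = 192.4 * 167.5 * 58.8 = 1894947.6 mm^3


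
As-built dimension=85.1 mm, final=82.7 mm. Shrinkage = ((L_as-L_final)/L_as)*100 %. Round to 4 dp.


Shrinkage = ((85.1-82.7)/85.1)*100 = 2.8202 %


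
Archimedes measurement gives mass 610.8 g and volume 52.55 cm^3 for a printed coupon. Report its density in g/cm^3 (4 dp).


rho = 610.8 / 52.55 = 11.6232 g/cm^3


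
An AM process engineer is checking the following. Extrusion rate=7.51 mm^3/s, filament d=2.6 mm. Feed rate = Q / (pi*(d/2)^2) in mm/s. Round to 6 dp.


A = pi*(2.6/2)^2 = 5.309292
v = 7.51 / 5.309292 = 1.414501 mm/s


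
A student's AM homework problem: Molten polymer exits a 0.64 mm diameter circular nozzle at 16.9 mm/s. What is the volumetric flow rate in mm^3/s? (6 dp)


A = pi*(0.64/2)^2 = 0.32169909 mm^2
Q = 0.32169909 * 16.9 = 5.436715 mm^3/s


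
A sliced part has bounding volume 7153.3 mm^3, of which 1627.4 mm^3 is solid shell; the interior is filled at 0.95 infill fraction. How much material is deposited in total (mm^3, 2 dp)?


V_infill = (7153.3 - 1627.4) * 0.95 = 5249.61
V_total = 1627.4 + 5249.61 = 6877.01 mm^3


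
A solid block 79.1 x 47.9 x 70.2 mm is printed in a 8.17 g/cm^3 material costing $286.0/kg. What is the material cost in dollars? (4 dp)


V = 79.1 * 47.9 * 70.2 = 265980.078 mm^3 = 265.980078 cm^3
Mass = 265.980078 * 8.17 / 1000 = 2.17305724 kg
Cost = 2.17305724 * 286.0 = 621.4944 $


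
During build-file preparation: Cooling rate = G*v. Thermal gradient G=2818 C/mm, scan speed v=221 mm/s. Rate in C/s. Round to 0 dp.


CR = 2818 * 221 = 622778 C/s


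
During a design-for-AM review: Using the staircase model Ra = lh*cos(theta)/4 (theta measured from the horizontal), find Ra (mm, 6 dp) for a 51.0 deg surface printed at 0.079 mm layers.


Ra = 0.079 * cos(51.0) / 4 = 0.012429 mm


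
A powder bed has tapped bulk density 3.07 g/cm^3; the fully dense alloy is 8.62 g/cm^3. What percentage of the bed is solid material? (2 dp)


Packing = (3.07/8.62)*100 = 35.61 %


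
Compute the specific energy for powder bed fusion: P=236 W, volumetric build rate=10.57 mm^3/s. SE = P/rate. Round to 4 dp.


SE = 236 / 10.57 = 22.3273 J/mm^3


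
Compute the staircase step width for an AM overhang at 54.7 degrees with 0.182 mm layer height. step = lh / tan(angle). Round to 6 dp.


step = 0.182 / tan(54.7) = 0.128863 mm


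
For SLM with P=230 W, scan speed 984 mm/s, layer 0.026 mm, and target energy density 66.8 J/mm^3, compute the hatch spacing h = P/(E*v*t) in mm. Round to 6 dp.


h = 230 / (66.8*984*0.026) = 0.134581 mm


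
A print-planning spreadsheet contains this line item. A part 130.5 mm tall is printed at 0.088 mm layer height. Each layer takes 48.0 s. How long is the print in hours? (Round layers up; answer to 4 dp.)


Layers = ceil(130.5/0.088) = 1483
t = 1483 * 48.0 / 3600 = 19.7733 hrs


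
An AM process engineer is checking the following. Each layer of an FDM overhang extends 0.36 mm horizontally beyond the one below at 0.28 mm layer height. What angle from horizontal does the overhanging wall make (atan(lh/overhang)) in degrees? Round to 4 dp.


angle = atan(0.28/0.36) = 37.875 degrees


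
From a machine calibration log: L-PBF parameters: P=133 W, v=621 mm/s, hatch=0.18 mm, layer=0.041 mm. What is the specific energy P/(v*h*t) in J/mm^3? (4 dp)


Build rate = 621 * 0.18 * 0.041 = 4.58298 mm^3/s
SE = 133 / 4.58298 = 29.0204 J/mm^3


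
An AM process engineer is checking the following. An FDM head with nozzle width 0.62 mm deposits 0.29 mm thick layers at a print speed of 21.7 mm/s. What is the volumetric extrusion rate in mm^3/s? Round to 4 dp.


Rate = 0.62 * 0.29 * 21.7 = 3.9017 mm^3/s


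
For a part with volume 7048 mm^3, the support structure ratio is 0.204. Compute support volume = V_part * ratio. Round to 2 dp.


V_support = 7048 * 0.204 = 1437.79 mm^3


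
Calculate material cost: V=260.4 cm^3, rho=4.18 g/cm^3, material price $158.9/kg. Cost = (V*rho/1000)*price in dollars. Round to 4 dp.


Mass = 260.4*4.18/1000 = 1.088472 kg
Cost = 1.088472 * 158.9 = 172.9582 $


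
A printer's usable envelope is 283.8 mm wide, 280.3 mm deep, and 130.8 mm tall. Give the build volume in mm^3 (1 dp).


V = 283.8 * 280.3 * 130.8 = 10405027.5 mm^3


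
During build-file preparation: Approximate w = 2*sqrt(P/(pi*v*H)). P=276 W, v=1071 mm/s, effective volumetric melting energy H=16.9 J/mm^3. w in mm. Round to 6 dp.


w = 2*sqrt(276/(pi*1071*16.9)) = 0.139339 mm


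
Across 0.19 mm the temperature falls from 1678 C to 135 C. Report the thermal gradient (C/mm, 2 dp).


G = (1678-135)/0.19 = 8121.05 C/mm


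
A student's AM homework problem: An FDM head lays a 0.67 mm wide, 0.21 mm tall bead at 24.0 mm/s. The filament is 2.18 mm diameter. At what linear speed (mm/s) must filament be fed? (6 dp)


Q = 0.67 * 0.21 * 24.0 = 3.3768 mm^3/s
A_fil = pi*(2.18/2)^2 = 3.73252623 mm^2
v_feed = 3.3768 / 3.73252623 = 0.904696 mm/s


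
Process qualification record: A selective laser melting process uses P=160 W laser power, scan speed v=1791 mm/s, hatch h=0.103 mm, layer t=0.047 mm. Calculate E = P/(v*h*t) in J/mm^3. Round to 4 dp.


E = 160 / (1791*0.103*0.047) = 18.4539 J/mm^3


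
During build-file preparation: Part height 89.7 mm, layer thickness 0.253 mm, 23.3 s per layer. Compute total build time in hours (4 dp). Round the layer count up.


Layers = ceil(89.7/0.253) = 355
t = 355 * 23.3 / 3600 = 2.2976 hrs


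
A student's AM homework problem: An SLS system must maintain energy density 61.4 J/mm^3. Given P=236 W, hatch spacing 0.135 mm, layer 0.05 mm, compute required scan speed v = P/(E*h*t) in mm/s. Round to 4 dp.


v = 236 / (61.4*0.135*0.05) = 569.4294 mm/s


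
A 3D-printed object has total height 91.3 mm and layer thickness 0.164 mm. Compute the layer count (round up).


Layers = ceil(91.3/0.164) = 557


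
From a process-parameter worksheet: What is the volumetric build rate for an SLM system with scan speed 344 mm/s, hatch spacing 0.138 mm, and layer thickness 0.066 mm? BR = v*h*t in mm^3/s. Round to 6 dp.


Rate = 344 * 0.138 * 0.066 = 3.133152 mm^3/s


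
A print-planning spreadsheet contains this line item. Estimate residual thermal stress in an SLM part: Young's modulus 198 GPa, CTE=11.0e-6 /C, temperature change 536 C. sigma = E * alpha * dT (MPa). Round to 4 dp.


sigma = 198*1000 * 11.0e-6 * 536 = 1167.408 MPa


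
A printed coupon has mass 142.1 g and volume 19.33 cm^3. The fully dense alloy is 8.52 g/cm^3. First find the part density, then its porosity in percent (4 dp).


rho_part = 142.1 / 19.33 = 7.35126746 g/cm^3
Porosity = (1 - 7.35126746/8.52)*100 = 13.7175 %


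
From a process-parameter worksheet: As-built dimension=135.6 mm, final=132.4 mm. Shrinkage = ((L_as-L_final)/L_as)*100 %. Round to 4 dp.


Shrinkage = ((135.6-132.4)/135.6)*100 = 2.3599 %


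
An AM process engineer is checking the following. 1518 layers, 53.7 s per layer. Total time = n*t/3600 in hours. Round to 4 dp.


t = 1518 * 53.7 / 3600 = 22.6435 hrs


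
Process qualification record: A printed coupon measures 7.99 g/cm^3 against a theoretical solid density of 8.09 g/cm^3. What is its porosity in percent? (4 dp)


Porosity = (1-7.99/8.09)*100 = 1.2361 %


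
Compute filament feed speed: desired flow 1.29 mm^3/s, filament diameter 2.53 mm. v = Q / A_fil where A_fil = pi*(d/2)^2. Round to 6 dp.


A = pi*(2.53/2)^2 = 5.027255
v = 1.29 / 5.027255 = 0.256601 mm/s


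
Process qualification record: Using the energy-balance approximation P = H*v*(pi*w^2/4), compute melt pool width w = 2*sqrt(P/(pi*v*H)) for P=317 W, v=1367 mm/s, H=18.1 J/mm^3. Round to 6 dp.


w = 2*sqrt(317/(pi*1367*18.1)) = 0.127721 mm


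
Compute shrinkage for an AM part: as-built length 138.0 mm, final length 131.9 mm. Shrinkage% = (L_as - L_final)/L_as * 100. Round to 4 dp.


Shrinkage = ((138.0-131.9)/138.0)*100 = 4.4203 %


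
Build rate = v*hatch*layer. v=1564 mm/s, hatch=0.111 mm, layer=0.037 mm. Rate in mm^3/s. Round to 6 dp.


Rate = 1564 * 0.111 * 0.037 = 6.423348 mm^3/s


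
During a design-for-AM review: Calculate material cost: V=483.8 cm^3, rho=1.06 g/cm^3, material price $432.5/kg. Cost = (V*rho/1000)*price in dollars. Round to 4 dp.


Mass = 483.8*1.06/1000 = 0.512828 kg
Cost = 0.512828 * 432.5 = 221.7981 $


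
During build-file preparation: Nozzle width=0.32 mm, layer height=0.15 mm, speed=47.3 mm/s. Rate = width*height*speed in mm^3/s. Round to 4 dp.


Rate = 0.32 * 0.15 * 47.3 = 2.2704 mm^3/s


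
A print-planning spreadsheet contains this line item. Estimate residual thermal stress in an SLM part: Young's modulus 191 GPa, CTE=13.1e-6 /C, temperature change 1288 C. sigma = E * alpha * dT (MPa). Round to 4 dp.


sigma = 191*1000 * 13.1e-6 * 1288 = 3222.7048 MPa


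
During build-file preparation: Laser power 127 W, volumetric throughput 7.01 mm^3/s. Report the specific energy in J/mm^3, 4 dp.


SE = 127 / 7.01 = 18.117 J/mm^3


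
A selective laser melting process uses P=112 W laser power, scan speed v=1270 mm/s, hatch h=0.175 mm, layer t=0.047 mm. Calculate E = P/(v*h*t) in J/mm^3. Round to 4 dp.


E = 112 / (1270*0.175*0.047) = 10.7221 J/mm^3


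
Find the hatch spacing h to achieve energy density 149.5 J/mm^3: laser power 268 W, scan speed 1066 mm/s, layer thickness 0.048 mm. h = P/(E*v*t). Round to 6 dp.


h = 268 / (149.5*1066*0.048) = 0.035034 mm


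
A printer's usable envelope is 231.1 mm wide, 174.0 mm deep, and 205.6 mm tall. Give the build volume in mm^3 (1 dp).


V = 231.1 * 174.0 * 205.6 = 8267463.8 mm^3


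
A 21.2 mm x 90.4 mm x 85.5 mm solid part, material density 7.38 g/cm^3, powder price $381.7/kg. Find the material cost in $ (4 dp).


V = 21.2 * 90.4 * 85.5 = 163859.04 mm^3 = 163.85904 cm^3
Mass = 163.85904 * 7.38 / 1000 = 1.20927972 kg
Cost = 1.20927972 * 381.7 = 461.5821 $


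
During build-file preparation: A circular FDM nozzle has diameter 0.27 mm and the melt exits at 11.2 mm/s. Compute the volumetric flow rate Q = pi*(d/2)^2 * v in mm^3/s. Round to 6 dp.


A = pi*(0.27/2)^2 = 0.05725553 mm^2
Q = 0.05725553 * 11.2 = 0.641262 mm^3/s


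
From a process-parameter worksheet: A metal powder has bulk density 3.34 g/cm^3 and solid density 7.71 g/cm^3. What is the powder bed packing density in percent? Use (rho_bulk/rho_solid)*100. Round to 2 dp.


Packing = (3.34/7.71)*100 = 43.32 %


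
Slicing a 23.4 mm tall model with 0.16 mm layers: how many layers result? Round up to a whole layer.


Layers = ceil(23.4/0.16) = 147


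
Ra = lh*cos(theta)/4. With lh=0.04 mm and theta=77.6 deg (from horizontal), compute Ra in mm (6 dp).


Ra = 0.04 * cos(77.6) / 4 = 0.002147 mm


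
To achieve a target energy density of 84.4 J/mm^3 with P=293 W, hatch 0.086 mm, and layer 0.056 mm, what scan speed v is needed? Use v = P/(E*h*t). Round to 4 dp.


v = 293 / (84.4*0.086*0.056) = 720.8397 mm/s


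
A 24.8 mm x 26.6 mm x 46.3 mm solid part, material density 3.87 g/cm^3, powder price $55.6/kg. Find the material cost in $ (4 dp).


V = 24.8 * 26.6 * 46.3 = 30543.184 mm^3 = 30.543184 cm^3
Mass = 30.543184 * 3.87 / 1000 = 0.11820212 kg
Cost = 0.11820212 * 55.6 = 6.572 $


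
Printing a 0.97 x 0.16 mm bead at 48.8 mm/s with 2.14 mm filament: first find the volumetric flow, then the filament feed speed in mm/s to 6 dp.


Q = 0.97 * 0.16 * 48.8 = 7.57376 mm^3/s
A_fil = pi*(2.14/2)^2 = 3.59680943 mm^2
v_feed = 7.57376 / 3.59680943 = 2.105688 mm/s


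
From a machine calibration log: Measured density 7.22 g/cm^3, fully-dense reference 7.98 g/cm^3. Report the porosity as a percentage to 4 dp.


Porosity = (1-7.22/7.98)*100 = 9.5238 %


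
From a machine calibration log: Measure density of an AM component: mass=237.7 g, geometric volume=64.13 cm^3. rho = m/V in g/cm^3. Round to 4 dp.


rho = 237.7 / 64.13 = 3.7065 g/cm^3


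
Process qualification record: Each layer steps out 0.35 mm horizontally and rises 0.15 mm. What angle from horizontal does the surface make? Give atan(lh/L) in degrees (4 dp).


angle = atan(0.15/0.35) = 23.1986 degrees


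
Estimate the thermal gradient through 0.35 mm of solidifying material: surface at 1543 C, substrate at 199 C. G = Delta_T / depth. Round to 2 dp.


G = (1543-199)/0.35 = 3840.0 C/mm


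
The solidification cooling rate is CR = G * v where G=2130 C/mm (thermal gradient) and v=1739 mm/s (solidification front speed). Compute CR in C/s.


CR = 2130 * 1739 = 3704070 C/s


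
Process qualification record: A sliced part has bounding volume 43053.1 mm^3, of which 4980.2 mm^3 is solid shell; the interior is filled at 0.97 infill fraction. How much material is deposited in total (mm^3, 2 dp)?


V_infill = (43053.1 - 4980.2) * 0.97 = 36930.71
V_total = 4980.2 + 36930.71 = 41910.91 mm^3


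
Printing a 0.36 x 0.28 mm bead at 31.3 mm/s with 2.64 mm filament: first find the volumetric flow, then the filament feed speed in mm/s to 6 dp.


Q = 0.36 * 0.28 * 31.3 = 3.15504 mm^3/s
A_fil = pi*(2.64/2)^2 = 5.47391104 mm^2
v_feed = 3.15504 / 5.47391104 = 0.576378 mm/s


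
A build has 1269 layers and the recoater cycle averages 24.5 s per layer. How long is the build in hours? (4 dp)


t = 1269 * 24.5 / 3600 = 8.6363 hrs


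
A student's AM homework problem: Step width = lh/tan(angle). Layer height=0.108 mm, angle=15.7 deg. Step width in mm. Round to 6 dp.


step = 0.108 / tan(15.7) = 0.384222 mm


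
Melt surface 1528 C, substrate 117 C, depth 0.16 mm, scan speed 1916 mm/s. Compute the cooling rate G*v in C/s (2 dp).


G = (1528-117)/0.16 = 8818.75 C/mm
CR = 8818.75 * 1916 = 16896725.0 C/s


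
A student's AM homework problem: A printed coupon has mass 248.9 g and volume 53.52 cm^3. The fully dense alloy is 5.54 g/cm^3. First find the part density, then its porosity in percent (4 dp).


rho_part = 248.9 / 53.52 = 4.65059791 g/cm^3
Porosity = (1 - 4.65059791/5.54)*100 = 16.0542 %


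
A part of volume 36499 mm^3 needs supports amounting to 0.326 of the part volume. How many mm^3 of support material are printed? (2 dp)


V_support = 36499 * 0.326 = 11898.67 mm^3


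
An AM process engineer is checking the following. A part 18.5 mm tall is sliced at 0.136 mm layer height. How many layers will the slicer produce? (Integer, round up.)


Layers = ceil(18.5/0.136) = 137


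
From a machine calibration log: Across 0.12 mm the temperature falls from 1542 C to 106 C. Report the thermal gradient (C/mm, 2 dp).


G = (1542-106)/0.12 = 11966.67 C/mm


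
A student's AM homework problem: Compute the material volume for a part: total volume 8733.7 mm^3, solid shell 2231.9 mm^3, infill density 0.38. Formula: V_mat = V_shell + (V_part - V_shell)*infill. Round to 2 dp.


V_infill = (8733.7 - 2231.9) * 0.38 = 2470.68
V_total = 2231.9 + 2470.68 = 4702.58 mm^3


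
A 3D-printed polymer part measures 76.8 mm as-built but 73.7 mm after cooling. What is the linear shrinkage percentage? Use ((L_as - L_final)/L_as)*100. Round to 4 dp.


Shrinkage = ((76.8-73.7)/76.8)*100 = 4.0365 %


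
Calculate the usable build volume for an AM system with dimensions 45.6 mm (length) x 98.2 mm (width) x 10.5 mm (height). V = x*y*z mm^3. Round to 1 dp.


V = 45.6 * 98.2 * 10.5 = 47018.2 mm^3


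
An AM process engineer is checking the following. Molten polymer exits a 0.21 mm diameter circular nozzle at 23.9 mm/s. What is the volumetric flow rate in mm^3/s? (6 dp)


A = pi*(0.21/2)^2 = 0.03463606 mm^2
Q = 0.03463606 * 23.9 = 0.827802 mm^3/s


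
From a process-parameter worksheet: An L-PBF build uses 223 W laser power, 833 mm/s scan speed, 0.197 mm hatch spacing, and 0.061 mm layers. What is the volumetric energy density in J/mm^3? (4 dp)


E = 223 / (833*0.197*0.061) = 22.2774 J/mm^3


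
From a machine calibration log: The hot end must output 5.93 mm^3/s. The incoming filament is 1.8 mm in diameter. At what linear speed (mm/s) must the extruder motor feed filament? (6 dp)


A = pi*(1.8/2)^2 = 2.54469
v = 5.93 / 2.54469 = 2.330343 mm/s


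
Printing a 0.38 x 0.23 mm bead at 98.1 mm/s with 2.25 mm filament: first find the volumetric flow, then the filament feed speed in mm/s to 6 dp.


Q = 0.38 * 0.23 * 98.1 = 8.57394 mm^3/s
A_fil = pi*(2.25/2)^2 = 3.9760782 mm^2
v_feed = 8.57394 / 3.9760782 = 2.156381 mm/s


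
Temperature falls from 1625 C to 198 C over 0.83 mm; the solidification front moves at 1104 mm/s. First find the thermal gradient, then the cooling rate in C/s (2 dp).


G = (1625-198)/0.83 = 1719.27710843 C/mm
CR = 1719.27710843 * 1104 = 1898081.93 C/s


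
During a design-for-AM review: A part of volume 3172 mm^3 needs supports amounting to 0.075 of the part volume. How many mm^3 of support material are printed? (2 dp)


V_support = 3172 * 0.075 = 237.9 mm^3


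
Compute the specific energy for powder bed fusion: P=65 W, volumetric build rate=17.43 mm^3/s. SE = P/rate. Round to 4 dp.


SE = 65 / 17.43 = 3.7292 J/mm^3


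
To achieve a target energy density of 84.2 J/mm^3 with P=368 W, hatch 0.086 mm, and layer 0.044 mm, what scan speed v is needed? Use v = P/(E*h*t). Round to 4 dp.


v = 368 / (84.2*0.086*0.044) = 1155.007 mm/s


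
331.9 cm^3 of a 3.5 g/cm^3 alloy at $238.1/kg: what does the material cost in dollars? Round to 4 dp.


Mass = 331.9*3.5/1000 = 1.16165 kg
Cost = 1.16165 * 238.1 = 276.5889 $


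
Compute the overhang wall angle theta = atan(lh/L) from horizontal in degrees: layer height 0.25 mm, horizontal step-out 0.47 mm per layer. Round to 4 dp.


angle = atan(0.25/0.47) = 28.0092 degrees


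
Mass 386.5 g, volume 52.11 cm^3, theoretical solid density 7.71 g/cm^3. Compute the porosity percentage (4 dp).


rho_part = 386.5 / 52.11 = 7.41700249 g/cm^3
Porosity = (1 - 7.41700249/7.71)*100 = 3.8002 %


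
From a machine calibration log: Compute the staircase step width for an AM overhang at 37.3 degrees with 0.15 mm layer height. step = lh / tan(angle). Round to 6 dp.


step = 0.15 / tan(37.3) = 0.196903 mm


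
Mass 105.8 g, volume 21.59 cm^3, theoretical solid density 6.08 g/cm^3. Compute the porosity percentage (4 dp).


rho_part = 105.8 / 21.59 = 4.90041686 g/cm^3
Porosity = (1 - 4.90041686/6.08)*100 = 19.401 %


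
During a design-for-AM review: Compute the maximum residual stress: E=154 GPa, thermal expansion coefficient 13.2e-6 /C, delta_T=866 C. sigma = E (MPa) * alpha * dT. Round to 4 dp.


sigma = 154*1000 * 13.2e-6 * 866 = 1760.4048 MPa


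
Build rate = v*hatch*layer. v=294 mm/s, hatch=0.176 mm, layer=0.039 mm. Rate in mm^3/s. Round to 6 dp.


Rate = 294 * 0.176 * 0.039 = 2.018016 mm^3/s


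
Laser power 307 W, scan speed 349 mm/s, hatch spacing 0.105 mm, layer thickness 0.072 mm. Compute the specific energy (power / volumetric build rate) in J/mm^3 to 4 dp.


Build rate = 349 * 0.105 * 0.072 = 2.63844 mm^3/s
SE = 307 / 2.63844 = 116.3566 J/mm^3


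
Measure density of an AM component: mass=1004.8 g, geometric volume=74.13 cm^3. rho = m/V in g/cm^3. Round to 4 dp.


rho = 1004.8 / 74.13 = 13.5546 g/cm^3


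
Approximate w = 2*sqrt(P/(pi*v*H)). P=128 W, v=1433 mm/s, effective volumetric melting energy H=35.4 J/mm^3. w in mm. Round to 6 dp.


w = 2*sqrt(128/(pi*1433*35.4)) = 0.056681 mm


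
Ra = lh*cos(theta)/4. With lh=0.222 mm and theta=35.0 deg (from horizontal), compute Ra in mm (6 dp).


Ra = 0.222 * cos(35.0) / 4 = 0.045463 mm


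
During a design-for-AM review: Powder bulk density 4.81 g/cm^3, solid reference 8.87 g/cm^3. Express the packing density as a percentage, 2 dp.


Packing = (4.81/8.87)*100 = 54.23 %


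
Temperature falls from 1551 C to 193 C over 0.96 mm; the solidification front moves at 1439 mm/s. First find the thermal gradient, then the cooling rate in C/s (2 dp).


G = (1551-193)/0.96 = 1414.58333333 C/mm
CR = 1414.58333333 * 1439 = 2035585.42 C/s


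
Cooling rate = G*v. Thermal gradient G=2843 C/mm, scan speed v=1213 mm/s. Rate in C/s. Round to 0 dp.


CR = 2843 * 1213 = 3448559 C/s


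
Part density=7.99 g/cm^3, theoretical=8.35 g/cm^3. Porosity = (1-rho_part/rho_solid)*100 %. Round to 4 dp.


Porosity = (1-7.99/8.35)*100 = 4.3114 %


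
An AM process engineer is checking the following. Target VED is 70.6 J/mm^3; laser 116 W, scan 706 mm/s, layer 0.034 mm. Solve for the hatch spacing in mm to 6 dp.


h = 116 / (70.6*706*0.034) = 0.068449 mm


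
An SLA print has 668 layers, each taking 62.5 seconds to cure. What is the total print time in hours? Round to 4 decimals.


t = 668 * 62.5 / 3600 = 11.5972 hrs


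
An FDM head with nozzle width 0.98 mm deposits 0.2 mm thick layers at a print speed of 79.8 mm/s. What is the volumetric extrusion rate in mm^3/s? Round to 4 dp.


Rate = 0.98 * 0.2 * 79.8 = 15.6408 mm^3/s


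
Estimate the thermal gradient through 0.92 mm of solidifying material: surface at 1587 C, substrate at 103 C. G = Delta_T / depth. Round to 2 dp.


G = (1587-103)/0.92 = 1613.04 C/mm


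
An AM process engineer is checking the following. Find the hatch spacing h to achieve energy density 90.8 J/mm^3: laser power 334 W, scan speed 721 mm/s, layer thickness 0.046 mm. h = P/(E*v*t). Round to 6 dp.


h = 334 / (90.8*721*0.046) = 0.110909 mm


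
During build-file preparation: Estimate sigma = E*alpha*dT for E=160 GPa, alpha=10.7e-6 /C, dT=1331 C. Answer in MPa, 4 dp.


sigma = 160*1000 * 10.7e-6 * 1331 = 2278.672 MPa


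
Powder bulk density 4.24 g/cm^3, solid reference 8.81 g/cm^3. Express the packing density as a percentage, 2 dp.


Packing = (4.24/8.81)*100 = 48.13 %


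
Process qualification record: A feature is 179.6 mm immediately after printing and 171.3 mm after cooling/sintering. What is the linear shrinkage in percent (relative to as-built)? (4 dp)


Shrinkage = ((179.6-171.3)/179.6)*100 = 4.6214 %


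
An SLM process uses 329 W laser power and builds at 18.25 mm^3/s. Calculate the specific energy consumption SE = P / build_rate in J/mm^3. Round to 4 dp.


SE = 329 / 18.25 = 18.0274 J/mm^3


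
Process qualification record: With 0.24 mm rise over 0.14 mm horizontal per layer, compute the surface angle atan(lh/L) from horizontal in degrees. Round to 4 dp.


angle = atan(0.24/0.14) = 59.7436 degrees


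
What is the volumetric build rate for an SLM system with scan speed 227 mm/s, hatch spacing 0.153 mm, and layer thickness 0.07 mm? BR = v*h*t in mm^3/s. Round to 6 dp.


Rate = 227 * 0.153 * 0.07 = 2.43117 mm^3/s


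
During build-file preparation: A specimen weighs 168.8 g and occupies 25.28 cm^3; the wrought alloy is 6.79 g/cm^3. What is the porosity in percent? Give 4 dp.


rho_part = 168.8 / 25.28 = 6.67721519 g/cm^3
Porosity = (1 - 6.67721519/6.79)*100 = 1.661 %


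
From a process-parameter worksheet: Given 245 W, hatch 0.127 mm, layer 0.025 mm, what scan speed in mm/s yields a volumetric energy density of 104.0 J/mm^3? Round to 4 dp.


v = 245 / (104.0*0.127*0.025) = 741.9746 mm/s


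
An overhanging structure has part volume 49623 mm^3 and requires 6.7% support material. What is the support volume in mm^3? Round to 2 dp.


V_support = 49623 * 0.067 = 3324.74 mm^3


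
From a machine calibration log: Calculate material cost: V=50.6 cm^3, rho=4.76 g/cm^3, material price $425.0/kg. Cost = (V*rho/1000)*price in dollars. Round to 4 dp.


Mass = 50.6*4.76/1000 = 0.240856 kg
Cost = 0.240856 * 425.0 = 102.3638 $


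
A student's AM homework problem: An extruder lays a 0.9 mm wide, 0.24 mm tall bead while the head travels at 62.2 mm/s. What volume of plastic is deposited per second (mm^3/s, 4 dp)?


Rate = 0.9 * 0.24 * 62.2 = 13.4352 mm^3/s


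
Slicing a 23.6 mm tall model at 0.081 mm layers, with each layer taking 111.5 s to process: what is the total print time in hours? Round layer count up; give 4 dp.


Layers = ceil(23.6/0.081) = 292
t = 292 * 111.5 / 3600 = 9.0439 hrs


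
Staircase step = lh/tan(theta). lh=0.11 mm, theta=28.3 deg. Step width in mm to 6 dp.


step = 0.11 / tan(28.3) = 0.204292 mm


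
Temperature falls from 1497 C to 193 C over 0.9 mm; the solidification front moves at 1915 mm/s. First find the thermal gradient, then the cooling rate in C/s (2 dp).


G = (1497-193)/0.9 = 1448.88888889 C/mm
CR = 1448.88888889 * 1915 = 2774622.22 C/s


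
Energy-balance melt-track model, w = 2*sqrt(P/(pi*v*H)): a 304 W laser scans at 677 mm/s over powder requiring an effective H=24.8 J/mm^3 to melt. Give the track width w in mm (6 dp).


w = 2*sqrt(304/(pi*677*24.8)) = 0.151835 mm


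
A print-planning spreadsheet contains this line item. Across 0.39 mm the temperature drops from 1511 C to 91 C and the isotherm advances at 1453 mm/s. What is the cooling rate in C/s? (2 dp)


G = (1511-91)/0.39 = 3641.02564103 C/mm
CR = 3641.02564103 * 1453 = 5290410.26 C/s


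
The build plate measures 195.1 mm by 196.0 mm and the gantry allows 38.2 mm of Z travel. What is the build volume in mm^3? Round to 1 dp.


V = 195.1 * 196.0 * 38.2 = 1460752.7 mm^3


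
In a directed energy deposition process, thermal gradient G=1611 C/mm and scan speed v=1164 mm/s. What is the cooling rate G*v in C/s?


CR = 1611 * 1164 = 1875204 C/s


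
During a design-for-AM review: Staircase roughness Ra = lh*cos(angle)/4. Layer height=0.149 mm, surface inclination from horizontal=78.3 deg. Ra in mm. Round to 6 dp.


Ra = 0.149 * cos(78.3) / 4 = 0.007554 mm


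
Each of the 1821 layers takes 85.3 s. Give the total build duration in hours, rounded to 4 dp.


t = 1821 * 85.3 / 3600 = 43.1476 hrs
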